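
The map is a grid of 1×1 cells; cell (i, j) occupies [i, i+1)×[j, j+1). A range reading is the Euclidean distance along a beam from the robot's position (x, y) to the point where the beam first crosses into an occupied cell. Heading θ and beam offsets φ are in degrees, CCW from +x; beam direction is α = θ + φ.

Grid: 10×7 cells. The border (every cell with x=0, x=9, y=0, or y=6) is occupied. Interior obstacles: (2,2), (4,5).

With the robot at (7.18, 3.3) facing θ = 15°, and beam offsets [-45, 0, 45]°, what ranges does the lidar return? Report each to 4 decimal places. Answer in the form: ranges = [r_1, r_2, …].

ranges = [2.1016, 1.8842, 3.1177]

beam 1: φ=-45°, α=330°
  d=(0.8660,-0.5000)  start (7,3)  tX=0.9469 tY=0.6000  stride 1/|dx|=1.1547 1/|dy|=2.0000
    cross y-line → (7,2), t=0.6000
    cross x-line → (8,2), t=0.9469
    cross x-line → (9,2), t=2.1016 (wall)
  → r_1 = 2.1016
beam 2: φ=0°, α=15°
  d=(0.9659,0.2588)  start (7,3)  tX=0.8489 tY=2.7046  stride 1/|dx|=1.0353 1/|dy|=3.8637
    cross x-line → (8,3), t=0.8489
    cross x-line → (9,3), t=1.8842 (wall)
  → r_2 = 1.8842
beam 3: φ=45°, α=60°
  d=(0.5000,0.8660)  start (7,3)  tX=1.6400 tY=0.8083  stride 1/|dx|=2.0000 1/|dy|=1.1547
    cross y-line → (7,4), t=0.8083
    cross x-line → (8,4), t=1.6400
    cross y-line → (8,5), t=1.9630
    cross y-line → (8,6), t=3.1177 (wall)
  → r_3 = 3.1177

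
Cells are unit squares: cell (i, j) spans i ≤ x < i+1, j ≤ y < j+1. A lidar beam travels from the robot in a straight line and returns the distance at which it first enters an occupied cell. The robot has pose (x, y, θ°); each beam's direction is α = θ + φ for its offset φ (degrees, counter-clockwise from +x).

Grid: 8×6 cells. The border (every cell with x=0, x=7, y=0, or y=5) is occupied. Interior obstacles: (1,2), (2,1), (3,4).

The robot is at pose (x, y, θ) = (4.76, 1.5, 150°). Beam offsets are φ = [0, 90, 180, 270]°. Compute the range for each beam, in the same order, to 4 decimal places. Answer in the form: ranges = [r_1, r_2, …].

ranges = [4.3417, 0.5774, 1.0000, 4.0415]

beam 1: φ=0°, α=150°
  cosα=-0.8660 sinα=0.5000 | (4,1) | tMaxX 0.8776 tMaxY 1.0000 | tΔX 1.1547 tΔY 2.0000
    t=0.8776 [x] (3,1)
    t=1.0000 [y] (3,2)
    t=2.0323 [x] (2,2)
    t=3.0000 [y] (2,3)
    t=3.1870 [x] (1,3)
    t=4.3417 [x] (0,3) — stop
  → r_1 = 4.3417
beam 2: φ=90°, α=240°
  cosα=-0.5000 sinα=-0.8660 | (4,1) | tMaxX 1.5200 tMaxY 0.5774 | tΔX 2.0000 tΔY 1.1547
    t=0.5774 [y] (4,0) — stop
  → r_2 = 0.5774
beam 3: φ=180°, α=330°
  cosα=0.8660 sinα=-0.5000 | (4,1) | tMaxX 0.2771 tMaxY 1.0000 | tΔX 1.1547 tΔY 2.0000
    t=0.2771 [x] (5,1)
    t=1.0000 [y] (5,0) — stop
  → r_3 = 1.0000
beam 4: φ=270°, α=60°
  cosα=0.5000 sinα=0.8660 | (4,1) | tMaxX 0.4800 tMaxY 0.5774 | tΔX 2.0000 tΔY 1.1547
    t=0.4800 [x] (5,1)
    t=0.5774 [y] (5,2)
    t=1.7321 [y] (5,3)
    t=2.4800 [x] (6,3)
    t=2.8868 [y] (6,4)
    t=4.0415 [y] (6,5) — stop
  → r_4 = 4.0415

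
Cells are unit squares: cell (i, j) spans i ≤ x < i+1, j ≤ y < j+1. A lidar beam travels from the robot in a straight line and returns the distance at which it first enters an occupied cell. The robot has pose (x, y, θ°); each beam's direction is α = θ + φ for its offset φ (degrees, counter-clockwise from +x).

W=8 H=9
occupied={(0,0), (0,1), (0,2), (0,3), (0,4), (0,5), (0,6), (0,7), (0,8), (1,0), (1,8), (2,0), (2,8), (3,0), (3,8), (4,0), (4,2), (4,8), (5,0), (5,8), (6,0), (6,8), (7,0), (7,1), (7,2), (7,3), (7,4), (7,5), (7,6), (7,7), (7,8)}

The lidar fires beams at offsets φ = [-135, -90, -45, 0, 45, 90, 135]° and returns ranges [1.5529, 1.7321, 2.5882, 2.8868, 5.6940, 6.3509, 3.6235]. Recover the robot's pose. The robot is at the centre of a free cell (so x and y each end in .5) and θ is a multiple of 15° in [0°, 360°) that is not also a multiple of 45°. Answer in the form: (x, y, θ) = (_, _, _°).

The pose lattice has 41·16 = 656 candidates. Test each by forward raycasting.
  (5.5, 1.5, 195°): beam 1 = 3.0000 ≠ 1.5529 ✗
  (1.5, 6.5, 300°): beam 1 = 0.5176 ≠ 1.5529 ✗
  (1.5, 4.5, 120°): beam 1 = 5.6940 ≠ 1.5529 ✗
  (5.5, 5.5, 285°): beam 1 = 5.0000 ≠ 1.5529 ✗
  …
  (3.5, 6.5, 210°): r_1=1.5529, r_2=1.7321, r_3=2.5882, r_4=2.8868, r_5=5.6940, r_6=6.3509, r_7=3.6235 — all match ✓
Unique over the lattice → pose = (3.5, 6.5, 210°).

(x, y, θ) = (3.5, 6.5, 210°)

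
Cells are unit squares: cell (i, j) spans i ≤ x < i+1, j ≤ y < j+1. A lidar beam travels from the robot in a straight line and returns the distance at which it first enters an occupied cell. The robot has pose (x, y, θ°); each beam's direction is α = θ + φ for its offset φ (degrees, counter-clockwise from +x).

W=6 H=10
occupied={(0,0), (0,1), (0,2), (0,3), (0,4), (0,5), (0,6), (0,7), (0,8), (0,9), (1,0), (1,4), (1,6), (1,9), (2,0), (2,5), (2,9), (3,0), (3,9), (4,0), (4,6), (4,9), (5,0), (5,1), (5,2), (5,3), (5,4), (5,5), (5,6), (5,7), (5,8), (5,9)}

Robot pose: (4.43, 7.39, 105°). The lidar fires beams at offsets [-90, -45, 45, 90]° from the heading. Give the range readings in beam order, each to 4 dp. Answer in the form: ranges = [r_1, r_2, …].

ranges = [0.5901, 1.1400, 3.2200, 2.5157]

beam 1: φ=-90°, α=15°
  direction (0.9659, 0.2588); cell (4,7); t to first gridline: x 0.5901, y 2.3569 (then +1.0353 / +3.8637)
    (5,7) via x @ 0.5901  # hit
  → r_1 = 0.5901
beam 2: φ=-45°, α=60°
  direction (0.5000, 0.8660); cell (4,7); t to first gridline: x 1.1400, y 0.7044 (then +2.0000 / +1.1547)
    (4,8) via y @ 0.7044
    (5,8) via x @ 1.1400  # hit
  → r_2 = 1.1400
beam 3: φ=45°, α=150°
  direction (-0.8660, 0.5000); cell (4,7); t to first gridline: x 0.4965, y 1.2200 (then +1.1547 / +2.0000)
    (3,7) via x @ 0.4965
    (3,8) via y @ 1.2200
    (2,8) via x @ 1.6512
    (1,8) via x @ 2.8059
    (1,9) via y @ 3.2200  # hit
  → r_3 = 3.2200
beam 4: φ=90°, α=195°
  direction (-0.9659, -0.2588); cell (4,7); t to first gridline: x 0.4452, y 1.5068 (then +1.0353 / +3.8637)
    (3,7) via x @ 0.4452
    (2,7) via x @ 1.4804
    (2,6) via y @ 1.5068
    (1,6) via x @ 2.5157  # hit
  → r_4 = 2.5157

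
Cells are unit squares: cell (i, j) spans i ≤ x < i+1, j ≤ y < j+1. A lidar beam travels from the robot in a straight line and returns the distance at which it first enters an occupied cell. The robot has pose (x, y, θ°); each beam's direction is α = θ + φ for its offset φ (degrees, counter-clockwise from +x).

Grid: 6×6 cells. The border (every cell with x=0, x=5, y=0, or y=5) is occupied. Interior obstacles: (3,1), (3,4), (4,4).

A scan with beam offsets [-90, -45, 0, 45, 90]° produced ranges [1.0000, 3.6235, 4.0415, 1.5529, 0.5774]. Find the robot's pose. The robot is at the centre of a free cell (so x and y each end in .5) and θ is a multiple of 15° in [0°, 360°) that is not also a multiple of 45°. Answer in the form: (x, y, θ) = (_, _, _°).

(x, y, θ) = (1.5, 4.5, 330°)

The pose lattice has 13·16 = 208 candidates. Test each by forward raycasting.
  (1.5, 1.5, 60°): beam 2 = 1.5529 ≠ 3.6235 ✗
  (2.5, 1.5, 285°): beam 1 = 1.5529 ≠ 1.0000 ✗
  (2.5, 2.5, 330°): beam 1 = 1.7321 ≠ 1.0000 ✗
  (2.5, 2.5, 210°): beam 1 = 2.8868 ≠ 1.0000 ✗
  …
  (1.5, 4.5, 330°): r_1=1.0000, r_2=3.6235, r_3=4.0415, r_4=1.5529, r_5=0.5774 — all match ✓
No second candidate reproduces the full scan.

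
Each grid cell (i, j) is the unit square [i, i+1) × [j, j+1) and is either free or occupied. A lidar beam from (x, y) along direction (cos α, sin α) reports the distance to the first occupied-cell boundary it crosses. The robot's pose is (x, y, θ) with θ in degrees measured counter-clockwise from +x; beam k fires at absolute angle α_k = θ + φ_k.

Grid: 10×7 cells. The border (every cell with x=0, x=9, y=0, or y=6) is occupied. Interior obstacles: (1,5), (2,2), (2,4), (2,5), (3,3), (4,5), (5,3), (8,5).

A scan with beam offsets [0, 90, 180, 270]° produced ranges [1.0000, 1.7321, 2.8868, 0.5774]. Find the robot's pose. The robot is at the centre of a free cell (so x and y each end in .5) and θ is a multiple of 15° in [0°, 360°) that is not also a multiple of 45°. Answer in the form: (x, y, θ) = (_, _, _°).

Enumerate (i+0.5, j+0.5, θ) over the 32 free cells and 16 admissible headings. For each, cast all 4 beams and compare to the given ranges.
  (5.5, 4.5, 195°): beam 1 = 1.9319 ≠ 1.0000 ✗
  (4.5, 3.5, 105°): beam 1 = 1.5529 ≠ 1.0000 ✗
  (7.5, 5.5, 330°): beam 1 = 0.5774 ≠ 1.0000 ✗
  (3.5, 4.5, 165°): beam 1 = 0.5176 ≠ 1.0000 ✗
  …
  (6.5, 5.5, 150°): r_1=1.0000, r_2=1.7321, r_3=2.8868, r_4=0.5774 — all match ✓
Only this pose fits every beam.

(x, y, θ) = (6.5, 5.5, 150°)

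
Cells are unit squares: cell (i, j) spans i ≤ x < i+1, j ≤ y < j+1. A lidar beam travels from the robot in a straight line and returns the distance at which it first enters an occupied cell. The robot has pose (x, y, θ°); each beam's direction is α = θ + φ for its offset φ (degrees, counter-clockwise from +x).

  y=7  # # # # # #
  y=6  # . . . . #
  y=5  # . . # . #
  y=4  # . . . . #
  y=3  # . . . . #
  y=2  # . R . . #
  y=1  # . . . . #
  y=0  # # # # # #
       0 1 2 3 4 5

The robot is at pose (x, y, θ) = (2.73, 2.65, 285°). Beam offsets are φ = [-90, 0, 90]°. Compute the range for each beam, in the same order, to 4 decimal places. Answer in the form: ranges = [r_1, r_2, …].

ranges = [1.7910, 1.7082, 2.3501]

beam 1: φ=-90°, α=195°
  cosα=-0.9659 sinα=-0.2588 | (2,2) | tMaxX 0.7558 tMaxY 2.5114 | tΔX 1.0353 tΔY 3.8637
    t=0.7558 [x] (1,2)
    t=1.7910 [x] (0,2) — stop
  → r_1 = 1.7910
beam 2: φ=0°, α=285°
  cosα=0.2588 sinα=-0.9659 | (2,2) | tMaxX 1.0432 tMaxY 0.6729 | tΔX 3.8637 tΔY 1.0353
    t=0.6729 [y] (2,1)
    t=1.0432 [x] (3,1)
    t=1.7082 [y] (3,0) — stop
  → r_2 = 1.7082
beam 3: φ=90°, α=15°
  cosα=0.9659 sinα=0.2588 | (2,2) | tMaxX 0.2795 tMaxY 1.3523 | tΔX 1.0353 tΔY 3.8637
    t=0.2795 [x] (3,2)
    t=1.3148 [x] (4,2)
    t=1.3523 [y] (4,3)
    t=2.3501 [x] (5,3) — stop
  → r_3 = 2.3501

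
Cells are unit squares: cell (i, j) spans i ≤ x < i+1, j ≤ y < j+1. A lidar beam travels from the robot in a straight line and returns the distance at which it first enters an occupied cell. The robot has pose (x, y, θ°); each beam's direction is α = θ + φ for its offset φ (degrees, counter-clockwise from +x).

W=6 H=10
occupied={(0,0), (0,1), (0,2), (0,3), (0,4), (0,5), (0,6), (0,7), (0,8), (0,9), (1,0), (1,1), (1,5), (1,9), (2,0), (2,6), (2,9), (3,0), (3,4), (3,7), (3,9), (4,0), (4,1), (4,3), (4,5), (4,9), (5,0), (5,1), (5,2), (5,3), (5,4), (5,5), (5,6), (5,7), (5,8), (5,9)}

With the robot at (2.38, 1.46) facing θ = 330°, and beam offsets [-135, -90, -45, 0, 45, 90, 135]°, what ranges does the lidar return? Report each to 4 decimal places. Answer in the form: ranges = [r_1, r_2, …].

beam 1: φ=-135°, α=195°
  cosα=-0.9659 sinα=-0.2588 | (2,1) | tMaxX 0.3934 tMaxY 1.7773 | tΔX 1.0353 tΔY 3.8637
    t=0.3934 [x] (1,1) — stop
  → r_1 = 0.3934
beam 2: φ=-90°, α=240°
  cosα=-0.5000 sinα=-0.8660 | (2,1) | tMaxX 0.7600 tMaxY 0.5312 | tΔX 2.0000 tΔY 1.1547
    t=0.5312 [y] (2,0) — stop
  → r_2 = 0.5312
beam 3: φ=-45°, α=285°
  cosα=0.2588 sinα=-0.9659 | (2,1) | tMaxX 2.3955 tMaxY 0.4762 | tΔX 3.8637 tΔY 1.0353
    t=0.4762 [y] (2,0) — stop
  → r_3 = 0.4762
beam 4: φ=0°, α=330°
  cosα=0.8660 sinα=-0.5000 | (2,1) | tMaxX 0.7159 tMaxY 0.9200 | tΔX 1.1547 tΔY 2.0000
    t=0.7159 [x] (3,1)
    t=0.9200 [y] (3,0) — stop
  → r_4 = 0.9200
beam 5: φ=45°, α=15°
  cosα=0.9659 sinα=0.2588 | (2,1) | tMaxX 0.6419 tMaxY 2.0864 | tΔX 1.0353 tΔY 3.8637
    t=0.6419 [x] (3,1)
    t=1.6771 [x] (4,1) — stop
  → r_5 = 1.6771
beam 6: φ=90°, α=60°
  cosα=0.5000 sinα=0.8660 | (2,1) | tMaxX 1.2400 tMaxY 0.6235 | tΔX 2.0000 tΔY 1.1547
    t=0.6235 [y] (2,2)
    t=1.2400 [x] (3,2)
    t=1.7782 [y] (3,3)
    t=2.9329 [y] (3,4) — stop
  → r_6 = 2.9329
beam 7: φ=135°, α=105°
  cosα=-0.2588 sinα=0.9659 | (2,1) | tMaxX 1.4682 tMaxY 0.5590 | tΔX 3.8637 tΔY 1.0353
    t=0.5590 [y] (2,2)
    t=1.4682 [x] (1,2)
    t=1.5943 [y] (1,3)
    t=2.6296 [y] (1,4)
    t=3.6649 [y] (1,5) — stop
  → r_7 = 3.6649

ranges = [0.3934, 0.5312, 0.4762, 0.9200, 1.6771, 2.9329, 3.6649]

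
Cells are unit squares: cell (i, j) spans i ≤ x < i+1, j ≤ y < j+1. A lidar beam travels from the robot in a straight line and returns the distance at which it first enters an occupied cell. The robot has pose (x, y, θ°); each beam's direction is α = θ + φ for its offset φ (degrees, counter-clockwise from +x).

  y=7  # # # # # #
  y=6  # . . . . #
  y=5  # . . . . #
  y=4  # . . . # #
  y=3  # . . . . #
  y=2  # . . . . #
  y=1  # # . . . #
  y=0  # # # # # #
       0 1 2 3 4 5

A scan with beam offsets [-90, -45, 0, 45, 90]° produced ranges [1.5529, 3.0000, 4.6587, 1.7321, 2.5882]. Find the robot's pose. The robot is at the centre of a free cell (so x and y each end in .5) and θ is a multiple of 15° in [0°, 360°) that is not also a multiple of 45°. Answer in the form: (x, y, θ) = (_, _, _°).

(x, y, θ) = (2.5, 5.5, 285°)

The pose lattice has 22·16 = 352 candidates. Test each by forward raycasting.
  (3.5, 1.5, 330°): beam 1 = 0.5774 ≠ 1.5529 ✗
  (2.5, 3.5, 255°): beam 2 = 1.7321 ≠ 3.0000 ✗
  (3.5, 3.5, 300°): beam 1 = 2.8868 ≠ 1.5529 ✗
  (2.5, 6.5, 30°): beam 1 = 5.0000 ≠ 1.5529 ✗
  …
  (2.5, 5.5, 285°): r_1=1.5529, r_2=3.0000, r_3=4.6587, r_4=1.7321, r_5=2.5882 — all match ✓
No second candidate reproduces the full scan.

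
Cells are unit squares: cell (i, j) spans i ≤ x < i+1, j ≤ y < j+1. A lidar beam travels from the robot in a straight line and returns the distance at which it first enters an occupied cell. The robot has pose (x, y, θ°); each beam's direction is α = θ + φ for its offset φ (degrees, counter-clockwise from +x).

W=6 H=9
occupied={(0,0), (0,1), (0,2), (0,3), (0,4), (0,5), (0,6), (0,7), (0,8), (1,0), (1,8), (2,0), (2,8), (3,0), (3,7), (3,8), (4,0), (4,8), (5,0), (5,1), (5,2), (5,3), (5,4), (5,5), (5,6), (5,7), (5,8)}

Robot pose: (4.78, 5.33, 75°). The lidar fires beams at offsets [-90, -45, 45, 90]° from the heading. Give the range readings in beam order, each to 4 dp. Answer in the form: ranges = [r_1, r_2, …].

beam 1: φ=-90°, α=345°
  cosα=0.9659 sinα=-0.2588 | (4,5) | tMaxX 0.2278 tMaxY 1.2750 | tΔX 1.0353 tΔY 3.8637
    t=0.2278 [x] (5,5) — stop
  → r_1 = 0.2278
beam 2: φ=-45°, α=30°
  cosα=0.8660 sinα=0.5000 | (4,5) | tMaxX 0.2540 tMaxY 1.3400 | tΔX 1.1547 tΔY 2.0000
    t=0.2540 [x] (5,5) — stop
  → r_2 = 0.2540
beam 3: φ=45°, α=120°
  cosα=-0.5000 sinα=0.8660 | (4,5) | tMaxX 1.5600 tMaxY 0.7736 | tΔX 2.0000 tΔY 1.1547
    t=0.7736 [y] (4,6)
    t=1.5600 [x] (3,6)
    t=1.9283 [y] (3,7) — stop
  → r_3 = 1.9283
beam 4: φ=90°, α=165°
  cosα=-0.9659 sinα=0.2588 | (4,5) | tMaxX 0.8075 tMaxY 2.5887 | tΔX 1.0353 tΔY 3.8637
    t=0.8075 [x] (3,5)
    t=1.8428 [x] (2,5)
    t=2.5887 [y] (2,6)
    t=2.8781 [x] (1,6)
    t=3.9133 [x] (0,6) — stop
  → r_4 = 3.9133

ranges = [0.2278, 0.2540, 1.9283, 3.9133]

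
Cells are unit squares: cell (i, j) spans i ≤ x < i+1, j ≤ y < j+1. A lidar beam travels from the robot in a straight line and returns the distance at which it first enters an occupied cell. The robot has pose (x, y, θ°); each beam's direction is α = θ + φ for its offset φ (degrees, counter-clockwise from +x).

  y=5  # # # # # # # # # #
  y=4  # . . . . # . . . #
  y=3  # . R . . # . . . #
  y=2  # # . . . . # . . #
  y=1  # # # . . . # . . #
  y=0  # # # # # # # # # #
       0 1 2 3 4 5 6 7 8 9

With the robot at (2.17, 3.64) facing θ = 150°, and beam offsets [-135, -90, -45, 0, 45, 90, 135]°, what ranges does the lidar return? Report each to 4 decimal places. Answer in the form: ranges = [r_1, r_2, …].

ranges = [2.9298, 1.5704, 1.4080, 1.3510, 1.2113, 0.7390, 1.6979]

beam 1: φ=-135°, α=15°
  d=(0.9659,0.2588)  start (2,3)  tX=0.8593 tY=1.3909  stride 1/|dx|=1.0353 1/|dy|=3.8637
    cross x-line → (3,3), t=0.8593
    cross y-line → (3,4), t=1.3909
    cross x-line → (4,4), t=1.8946
    cross x-line → (5,4), t=2.9298 (wall)
  → r_1 = 2.9298
beam 2: φ=-90°, α=60°
  d=(0.5000,0.8660)  start (2,3)  tX=1.6600 tY=0.4157  stride 1/|dx|=2.0000 1/|dy|=1.1547
    cross y-line → (2,4), t=0.4157
    cross y-line → (2,5), t=1.5704 (wall)
  → r_2 = 1.5704
beam 3: φ=-45°, α=105°
  d=(-0.2588,0.9659)  start (2,3)  tX=0.6568 tY=0.3727  stride 1/|dx|=3.8637 1/|dy|=1.0353
    cross y-line → (2,4), t=0.3727
    cross x-line → (1,4), t=0.6568
    cross y-line → (1,5), t=1.4080 (wall)
  → r_3 = 1.4080
beam 4: φ=0°, α=150°
  d=(-0.8660,0.5000)  start (2,3)  tX=0.1963 tY=0.7200  stride 1/|dx|=1.1547 1/|dy|=2.0000
    cross x-line → (1,3), t=0.1963
    cross y-line → (1,4), t=0.7200
    cross x-line → (0,4), t=1.3510 (wall)
  → r_4 = 1.3510
beam 5: φ=45°, α=195°
  d=(-0.9659,-0.2588)  start (2,3)  tX=0.1760 tY=2.4728  stride 1/|dx|=1.0353 1/|dy|=3.8637
    cross x-line → (1,3), t=0.1760
    cross x-line → (0,3), t=1.2113 (wall)
  → r_5 = 1.2113
beam 6: φ=90°, α=240°
  d=(-0.5000,-0.8660)  start (2,3)  tX=0.3400 tY=0.7390  stride 1/|dx|=2.0000 1/|dy|=1.1547
    cross x-line → (1,3), t=0.3400
    cross y-line → (1,2), t=0.7390 (wall)
  → r_6 = 0.7390
beam 7: φ=135°, α=285°
  d=(0.2588,-0.9659)  start (2,3)  tX=3.2069 tY=0.6626  stride 1/|dx|=3.8637 1/|dy|=1.0353
    cross y-line → (2,2), t=0.6626
    cross y-line → (2,1), t=1.6979 (wall)
  → r_7 = 1.6979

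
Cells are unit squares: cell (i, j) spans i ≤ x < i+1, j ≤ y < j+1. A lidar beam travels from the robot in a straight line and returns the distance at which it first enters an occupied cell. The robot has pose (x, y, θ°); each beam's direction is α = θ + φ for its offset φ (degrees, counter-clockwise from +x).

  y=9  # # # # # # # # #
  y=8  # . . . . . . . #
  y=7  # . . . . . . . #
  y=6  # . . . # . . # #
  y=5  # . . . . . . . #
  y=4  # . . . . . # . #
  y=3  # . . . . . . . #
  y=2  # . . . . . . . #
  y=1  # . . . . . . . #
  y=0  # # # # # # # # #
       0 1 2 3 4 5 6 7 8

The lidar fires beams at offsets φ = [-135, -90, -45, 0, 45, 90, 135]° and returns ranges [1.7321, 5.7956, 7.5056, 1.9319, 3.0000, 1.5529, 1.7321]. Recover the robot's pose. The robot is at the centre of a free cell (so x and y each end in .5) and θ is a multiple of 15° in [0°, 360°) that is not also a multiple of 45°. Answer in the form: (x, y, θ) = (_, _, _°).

The pose lattice has 53·16 = 848 candidates. Test each by forward raycasting.
  (1.5, 3.5, 285°): beam 1 = 0.5774 ≠ 1.7321 ✗
  (6.5, 8.5, 15°): beam 1 = 8.6603 ≠ 1.7321 ✗
  (6.5, 2.5, 120°): beam 1 = 1.5529 ≠ 1.7321 ✗
  (6.5, 3.5, 240°): beam 1 = 0.5176 ≠ 1.7321 ✗
  …
  (2.5, 7.5, 345°): r_1=1.7321, r_2=5.7956, r_3=7.5056, r_4=1.9319, r_5=3.0000, r_6=1.5529, r_7=1.7321 — all match ✓
Only this pose fits every beam.

(x, y, θ) = (2.5, 7.5, 345°)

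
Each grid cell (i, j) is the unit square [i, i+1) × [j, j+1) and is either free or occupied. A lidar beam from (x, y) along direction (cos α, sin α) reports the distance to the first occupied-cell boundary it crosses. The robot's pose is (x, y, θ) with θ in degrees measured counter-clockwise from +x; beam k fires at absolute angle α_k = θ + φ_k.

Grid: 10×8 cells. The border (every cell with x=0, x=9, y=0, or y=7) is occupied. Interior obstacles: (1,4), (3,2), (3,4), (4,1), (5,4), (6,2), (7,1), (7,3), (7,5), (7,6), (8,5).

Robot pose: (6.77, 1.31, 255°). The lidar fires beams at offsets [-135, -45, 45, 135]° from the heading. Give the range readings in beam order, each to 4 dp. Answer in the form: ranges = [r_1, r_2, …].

ranges = [0.7967, 0.6200, 0.3580, 0.2656]

beam 1: φ=-135°, α=120°
  d=(-0.5000,0.8660)  start (6,1)  tX=1.5400 tY=0.7967  stride 1/|dx|=2.0000 1/|dy|=1.1547
    cross y-line → (6,2), t=0.7967 (wall)
  → r_1 = 0.7967
beam 2: φ=-45°, α=210°
  d=(-0.8660,-0.5000)  start (6,1)  tX=0.8891 tY=0.6200  stride 1/|dx|=1.1547 1/|dy|=2.0000
    cross y-line → (6,0), t=0.6200 (wall)
  → r_2 = 0.6200
beam 3: φ=45°, α=300°
  d=(0.5000,-0.8660)  start (6,1)  tX=0.4600 tY=0.3580  stride 1/|dx|=2.0000 1/|dy|=1.1547
    cross y-line → (6,0), t=0.3580 (wall)
  → r_3 = 0.3580
beam 4: φ=135°, α=30°
  d=(0.8660,0.5000)  start (6,1)  tX=0.2656 tY=1.3800  stride 1/|dx|=1.1547 1/|dy|=2.0000
    cross x-line → (7,1), t=0.2656 (wall)
  → r_4 = 0.2656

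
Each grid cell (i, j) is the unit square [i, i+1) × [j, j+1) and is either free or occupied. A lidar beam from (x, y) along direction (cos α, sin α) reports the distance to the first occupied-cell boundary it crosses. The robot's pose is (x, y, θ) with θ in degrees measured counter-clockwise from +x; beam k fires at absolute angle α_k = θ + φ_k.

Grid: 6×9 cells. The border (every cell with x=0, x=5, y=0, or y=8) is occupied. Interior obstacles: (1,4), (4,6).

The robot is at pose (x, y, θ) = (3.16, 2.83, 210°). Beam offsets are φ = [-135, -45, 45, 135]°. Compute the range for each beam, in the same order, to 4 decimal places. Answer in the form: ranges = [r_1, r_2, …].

ranges = [3.2818, 2.2362, 1.8946, 1.9049]

beam 1: φ=-135°, α=75°
  cosα=0.2588 sinα=0.9659 | (3,2) | tMaxX 3.2455 tMaxY 0.1760 | tΔX 3.8637 tΔY 1.0353
    t=0.1760 [y] (3,3)
    t=1.2113 [y] (3,4)
    t=2.2465 [y] (3,5)
    t=3.2455 [x] (4,5)
    t=3.2818 [y] (4,6) — stop
  → r_1 = 3.2818
beam 2: φ=-45°, α=165°
  cosα=-0.9659 sinα=0.2588 | (3,2) | tMaxX 0.1656 tMaxY 0.6568 | tΔX 1.0353 tΔY 3.8637
    t=0.1656 [x] (2,2)
    t=0.6568 [y] (2,3)
    t=1.2009 [x] (1,3)
    t=2.2362 [x] (0,3) — stop
  → r_2 = 2.2362
beam 3: φ=45°, α=255°
  cosα=-0.2588 sinα=-0.9659 | (3,2) | tMaxX 0.6182 tMaxY 0.8593 | tΔX 3.8637 tΔY 1.0353
    t=0.6182 [x] (2,2)
    t=0.8593 [y] (2,1)
    t=1.8946 [y] (2,0) — stop
  → r_3 = 1.8946
beam 4: φ=135°, α=345°
  cosα=0.9659 sinα=-0.2588 | (3,2) | tMaxX 0.8696 tMaxY 3.2069 | tΔX 1.0353 tΔY 3.8637
    t=0.8696 [x] (4,2)
    t=1.9049 [x] (5,2) — stop
  → r_4 = 1.9049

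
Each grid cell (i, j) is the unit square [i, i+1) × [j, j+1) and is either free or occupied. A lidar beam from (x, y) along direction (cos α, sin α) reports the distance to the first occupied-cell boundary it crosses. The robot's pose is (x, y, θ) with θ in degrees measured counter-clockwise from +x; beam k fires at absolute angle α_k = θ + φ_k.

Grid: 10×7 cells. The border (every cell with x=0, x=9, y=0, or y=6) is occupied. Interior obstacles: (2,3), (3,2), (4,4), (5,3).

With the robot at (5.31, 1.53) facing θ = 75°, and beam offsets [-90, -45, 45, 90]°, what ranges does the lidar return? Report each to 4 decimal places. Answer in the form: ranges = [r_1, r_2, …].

ranges = [2.0478, 4.2608, 5.1615, 1.8159]

beam 1: φ=-90°, α=345°
  direction (0.9659, -0.2588); cell (5,1); t to first gridline: x 0.7143, y 2.0478 (then +1.0353 / +3.8637)
    (6,1) via x @ 0.7143
    (7,1) via x @ 1.7496
    (7,0) via y @ 2.0478  # hit
  → r_1 = 2.0478
beam 2: φ=-45°, α=30°
  direction (0.8660, 0.5000); cell (5,1); t to first gridline: x 0.7967, y 0.9400 (then +1.1547 / +2.0000)
    (6,1) via x @ 0.7967
    (6,2) via y @ 0.9400
    (7,2) via x @ 1.9514
    (7,3) via y @ 2.9400
    (8,3) via x @ 3.1061
    (9,3) via x @ 4.2608  # hit
  → r_2 = 4.2608
beam 3: φ=45°, α=120°
  direction (-0.5000, 0.8660); cell (5,1); t to first gridline: x 0.6200, y 0.5427 (then +2.0000 / +1.1547)
    (5,2) via y @ 0.5427
    (4,2) via x @ 0.6200
    (4,3) via y @ 1.6974
    (3,3) via x @ 2.6200
    (3,4) via y @ 2.8521
    (3,5) via y @ 4.0068
    (2,5) via x @ 4.6200
    (2,6) via y @ 5.1615  # hit
  → r_3 = 5.1615
beam 4: φ=90°, α=165°
  direction (-0.9659, 0.2588); cell (5,1); t to first gridline: x 0.3209, y 1.8159 (then +1.0353 / +3.8637)
    (4,1) via x @ 0.3209
    (3,1) via x @ 1.3562
    (3,2) via y @ 1.8159  # hit
  → r_4 = 1.8159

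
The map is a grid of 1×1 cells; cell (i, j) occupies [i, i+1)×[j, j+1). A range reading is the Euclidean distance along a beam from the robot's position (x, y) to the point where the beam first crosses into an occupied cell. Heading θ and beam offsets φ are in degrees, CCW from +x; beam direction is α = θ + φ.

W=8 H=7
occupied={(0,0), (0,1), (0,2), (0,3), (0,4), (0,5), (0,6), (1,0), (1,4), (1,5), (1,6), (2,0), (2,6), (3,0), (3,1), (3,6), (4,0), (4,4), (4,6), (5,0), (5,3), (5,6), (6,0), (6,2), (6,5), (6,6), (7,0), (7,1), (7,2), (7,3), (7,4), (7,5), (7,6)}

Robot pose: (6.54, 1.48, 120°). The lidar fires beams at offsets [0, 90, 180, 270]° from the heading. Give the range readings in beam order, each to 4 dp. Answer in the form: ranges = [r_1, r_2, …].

beam 1: φ=0°, α=120°
  d=(-0.5000,0.8660)  start (6,1)  tX=1.0800 tY=0.6004  stride 1/|dx|=2.0000 1/|dy|=1.1547
    cross y-line → (6,2), t=0.6004 (wall)
  → r_1 = 0.6004
beam 2: φ=90°, α=210°
  d=(-0.8660,-0.5000)  start (6,1)  tX=0.6235 tY=0.9600  stride 1/|dx|=1.1547 1/|dy|=2.0000
    cross x-line → (5,1), t=0.6235
    cross y-line → (5,0), t=0.9600 (wall)
  → r_2 = 0.9600
beam 3: φ=180°, α=300°
  d=(0.5000,-0.8660)  start (6,1)  tX=0.9200 tY=0.5543  stride 1/|dx|=2.0000 1/|dy|=1.1547
    cross y-line → (6,0), t=0.5543 (wall)
  → r_3 = 0.5543
beam 4: φ=270°, α=30°
  d=(0.8660,0.5000)  start (6,1)  tX=0.5312 tY=1.0400  stride 1/|dx|=1.1547 1/|dy|=2.0000
    cross x-line → (7,1), t=0.5312 (wall)
  → r_4 = 0.5312

ranges = [0.6004, 0.9600, 0.5543, 0.5312]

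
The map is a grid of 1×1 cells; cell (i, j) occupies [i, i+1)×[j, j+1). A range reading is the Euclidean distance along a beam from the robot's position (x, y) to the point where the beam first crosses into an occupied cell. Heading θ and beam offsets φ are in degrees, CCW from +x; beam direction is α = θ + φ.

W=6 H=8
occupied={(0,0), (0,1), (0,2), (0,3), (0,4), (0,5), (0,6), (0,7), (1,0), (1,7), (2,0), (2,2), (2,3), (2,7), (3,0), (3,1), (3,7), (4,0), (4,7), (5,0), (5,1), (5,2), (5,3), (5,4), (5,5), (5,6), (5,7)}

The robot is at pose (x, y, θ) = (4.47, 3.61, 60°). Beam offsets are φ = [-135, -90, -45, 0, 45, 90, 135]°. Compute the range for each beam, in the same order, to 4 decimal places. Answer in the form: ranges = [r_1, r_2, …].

beam 1: φ=-135°, α=285°
  direction (0.2588, -0.9659); cell (4,3); t to first gridline: x 2.0478, y 0.6315 (then +3.8637 / +1.0353)
    (4,2) via y @ 0.6315
    (4,1) via y @ 1.6668
    (5,1) via x @ 2.0478  # hit
  → r_1 = 2.0478
beam 2: φ=-90°, α=330°
  direction (0.8660, -0.5000); cell (4,3); t to first gridline: x 0.6120, y 1.2200 (then +1.1547 / +2.0000)
    (5,3) via x @ 0.6120  # hit
  → r_2 = 0.6120
beam 3: φ=-45°, α=15°
  direction (0.9659, 0.2588); cell (4,3); t to first gridline: x 0.5487, y 1.5068 (then +1.0353 / +3.8637)
    (5,3) via x @ 0.5487  # hit
  → r_3 = 0.5487
beam 4: φ=0°, α=60°
  direction (0.5000, 0.8660); cell (4,3); t to first gridline: x 1.0600, y 0.4503 (then +2.0000 / +1.1547)
    (4,4) via y @ 0.4503
    (5,4) via x @ 1.0600  # hit
  → r_4 = 1.0600
beam 5: φ=45°, α=105°
  direction (-0.2588, 0.9659); cell (4,3); t to first gridline: x 1.8159, y 0.4038 (then +3.8637 / +1.0353)
    (4,4) via y @ 0.4038
    (4,5) via y @ 1.4390
    (3,5) via x @ 1.8159
    (3,6) via y @ 2.4743
    (3,7) via y @ 3.5096  # hit
  → r_5 = 3.5096
beam 6: φ=90°, α=150°
  direction (-0.8660, 0.5000); cell (4,3); t to first gridline: x 0.5427, y 0.7800 (then +1.1547 / +2.0000)
    (3,3) via x @ 0.5427
    (3,4) via y @ 0.7800
    (2,4) via x @ 1.6974
    (2,5) via y @ 2.7800
    (1,5) via x @ 2.8521
    (0,5) via x @ 4.0068  # hit
  → r_6 = 4.0068
beam 7: φ=135°, α=195°
  direction (-0.9659, -0.2588); cell (4,3); t to first gridline: x 0.4866, y 2.3569 (then +1.0353 / +3.8637)
    (3,3) via x @ 0.4866
    (2,3) via x @ 1.5219  # hit
  → r_7 = 1.5219

ranges = [2.0478, 0.6120, 0.5487, 1.0600, 3.5096, 4.0068, 1.5219]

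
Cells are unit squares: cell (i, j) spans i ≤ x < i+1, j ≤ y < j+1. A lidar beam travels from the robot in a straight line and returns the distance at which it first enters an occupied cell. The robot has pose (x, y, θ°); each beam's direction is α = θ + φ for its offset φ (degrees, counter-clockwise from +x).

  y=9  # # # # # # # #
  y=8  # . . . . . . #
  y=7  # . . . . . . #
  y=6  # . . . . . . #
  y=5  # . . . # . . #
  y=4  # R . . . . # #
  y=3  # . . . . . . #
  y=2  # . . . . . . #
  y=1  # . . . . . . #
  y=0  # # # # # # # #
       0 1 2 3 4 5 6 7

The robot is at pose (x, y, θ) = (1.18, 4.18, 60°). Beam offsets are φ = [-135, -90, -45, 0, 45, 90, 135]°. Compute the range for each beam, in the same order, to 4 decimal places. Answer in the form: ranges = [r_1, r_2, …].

beam 1: φ=-135°, α=285°
  direction (0.2588, -0.9659); cell (1,4); t to first gridline: x 3.1682, y 0.1863 (then +3.8637 / +1.0353)
    (1,3) via y @ 0.1863
    (1,2) via y @ 1.2216
    (1,1) via y @ 2.2569
    (2,1) via x @ 3.1682
    (2,0) via y @ 3.2922  # hit
  → r_1 = 3.2922
beam 2: φ=-90°, α=330°
  direction (0.8660, -0.5000); cell (1,4); t to first gridline: x 0.9469, y 0.3600 (then +1.1547 / +2.0000)
    (1,3) via y @ 0.3600
    (2,3) via x @ 0.9469
    (3,3) via x @ 2.1016
    (3,2) via y @ 2.3600
    (4,2) via x @ 3.2563
    (4,1) via y @ 4.3600
    (5,1) via x @ 4.4110
    (6,1) via x @ 5.5657
    (6,0) via y @ 6.3600  # hit
  → r_2 = 6.3600
beam 3: φ=-45°, α=15°
  direction (0.9659, 0.2588); cell (1,4); t to first gridline: x 0.8489, y 3.1682 (then +1.0353 / +3.8637)
    (2,4) via x @ 0.8489
    (3,4) via x @ 1.8842
    (4,4) via x @ 2.9195
    (4,5) via y @ 3.1682  # hit
  → r_3 = 3.1682
beam 4: φ=0°, α=60°
  direction (0.5000, 0.8660); cell (1,4); t to first gridline: x 1.6400, y 0.9469 (then +2.0000 / +1.1547)
    (1,5) via y @ 0.9469
    (2,5) via x @ 1.6400
    (2,6) via y @ 2.1016
    (2,7) via y @ 3.2563
    (3,7) via x @ 3.6400
    (3,8) via y @ 4.4110
    (3,9) via y @ 5.5657  # hit
  → r_4 = 5.5657
beam 5: φ=45°, α=105°
  direction (-0.2588, 0.9659); cell (1,4); t to first gridline: x 0.6955, y 0.8489 (then +3.8637 / +1.0353)
    (0,4) via x @ 0.6955  # hit
  → r_5 = 0.6955
beam 6: φ=90°, α=150°
  direction (-0.8660, 0.5000); cell (1,4); t to first gridline: x 0.2078, y 1.6400 (then +1.1547 / +2.0000)
    (0,4) via x @ 0.2078  # hit
  → r_6 = 0.2078
beam 7: φ=135°, α=195°
  direction (-0.9659, -0.2588); cell (1,4); t to first gridline: x 0.1863, y 0.6955 (then +1.0353 / +3.8637)
    (0,4) via x @ 0.1863  # hit
  → r_7 = 0.1863

ranges = [3.2922, 6.3600, 3.1682, 5.5657, 0.6955, 0.2078, 0.1863]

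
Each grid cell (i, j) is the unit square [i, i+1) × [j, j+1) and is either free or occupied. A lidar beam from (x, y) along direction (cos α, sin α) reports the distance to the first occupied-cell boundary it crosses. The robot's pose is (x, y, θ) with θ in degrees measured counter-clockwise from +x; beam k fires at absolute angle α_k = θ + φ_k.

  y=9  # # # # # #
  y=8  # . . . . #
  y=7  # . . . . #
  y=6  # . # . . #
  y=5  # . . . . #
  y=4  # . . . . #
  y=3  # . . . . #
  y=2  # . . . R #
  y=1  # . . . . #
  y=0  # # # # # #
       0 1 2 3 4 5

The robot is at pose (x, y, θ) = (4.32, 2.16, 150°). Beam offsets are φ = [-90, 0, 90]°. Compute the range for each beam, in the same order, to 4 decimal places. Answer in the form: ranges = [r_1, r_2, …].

beam 1: φ=-90°, α=60°
  direction (0.5000, 0.8660); cell (4,2); t to first gridline: x 1.3600, y 0.9699 (then +2.0000 / +1.1547)
    (4,3) via y @ 0.9699
    (5,3) via x @ 1.3600  # hit
  → r_1 = 1.3600
beam 2: φ=0°, α=150°
  direction (-0.8660, 0.5000); cell (4,2); t to first gridline: x 0.3695, y 1.6800 (then +1.1547 / +2.0000)
    (3,2) via x @ 0.3695
    (2,2) via x @ 1.5242
    (2,3) via y @ 1.6800
    (1,3) via x @ 2.6789
    (1,4) via y @ 3.6800
    (0,4) via x @ 3.8336  # hit
  → r_2 = 3.8336
beam 3: φ=90°, α=240°
  direction (-0.5000, -0.8660); cell (4,2); t to first gridline: x 0.6400, y 0.1848 (then +2.0000 / +1.1547)
    (4,1) via y @ 0.1848
    (3,1) via x @ 0.6400
    (3,0) via y @ 1.3395  # hit
  → r_3 = 1.3395

ranges = [1.3600, 3.8336, 1.3395]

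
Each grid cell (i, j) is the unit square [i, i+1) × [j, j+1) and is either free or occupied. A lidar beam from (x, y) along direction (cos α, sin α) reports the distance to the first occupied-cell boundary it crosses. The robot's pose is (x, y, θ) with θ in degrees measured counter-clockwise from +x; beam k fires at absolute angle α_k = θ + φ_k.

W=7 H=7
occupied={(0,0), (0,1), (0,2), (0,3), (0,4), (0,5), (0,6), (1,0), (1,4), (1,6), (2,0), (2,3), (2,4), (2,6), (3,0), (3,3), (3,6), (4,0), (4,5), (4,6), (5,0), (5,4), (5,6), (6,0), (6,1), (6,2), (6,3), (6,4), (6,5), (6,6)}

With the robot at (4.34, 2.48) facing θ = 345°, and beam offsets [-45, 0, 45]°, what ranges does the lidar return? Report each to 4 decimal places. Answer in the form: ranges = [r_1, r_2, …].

beam 1: φ=-45°, α=300°
  d=(0.5000,-0.8660)  start (4,2)  tX=1.3200 tY=0.5543  stride 1/|dx|=2.0000 1/|dy|=1.1547
    cross y-line → (4,1), t=0.5543
    cross x-line → (5,1), t=1.3200
    cross y-line → (5,0), t=1.7090 (wall)
  → r_1 = 1.7090
beam 2: φ=0°, α=345°
  d=(0.9659,-0.2588)  start (4,2)  tX=0.6833 tY=1.8546  stride 1/|dx|=1.0353 1/|dy|=3.8637
    cross x-line → (5,2), t=0.6833
    cross x-line → (6,2), t=1.7186 (wall)
  → r_2 = 1.7186
beam 3: φ=45°, α=30°
  d=(0.8660,0.5000)  start (4,2)  tX=0.7621 tY=1.0400  stride 1/|dx|=1.1547 1/|dy|=2.0000
    cross x-line → (5,2), t=0.7621
    cross y-line → (5,3), t=1.0400
    cross x-line → (6,3), t=1.9168 (wall)
  → r_3 = 1.9168

ranges = [1.7090, 1.7186, 1.9168]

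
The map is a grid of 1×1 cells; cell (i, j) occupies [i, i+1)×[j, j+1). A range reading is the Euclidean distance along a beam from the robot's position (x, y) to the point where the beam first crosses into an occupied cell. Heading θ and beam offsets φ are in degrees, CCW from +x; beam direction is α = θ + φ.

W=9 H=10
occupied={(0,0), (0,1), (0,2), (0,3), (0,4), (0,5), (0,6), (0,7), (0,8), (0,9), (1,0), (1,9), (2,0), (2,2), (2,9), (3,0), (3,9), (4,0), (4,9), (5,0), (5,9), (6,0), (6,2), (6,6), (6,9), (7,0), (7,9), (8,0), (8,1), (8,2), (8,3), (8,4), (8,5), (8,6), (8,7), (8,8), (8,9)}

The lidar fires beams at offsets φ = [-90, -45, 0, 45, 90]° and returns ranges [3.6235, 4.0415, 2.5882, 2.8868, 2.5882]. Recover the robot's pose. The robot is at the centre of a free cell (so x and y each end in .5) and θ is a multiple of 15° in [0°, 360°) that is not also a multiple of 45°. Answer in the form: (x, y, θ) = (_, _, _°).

Enumerate (i+0.5, j+0.5, θ) over the 53 free cells and 16 admissible headings. For each, cast all 5 beams and compare to the given ranges.
  (2.5, 3.5, 30°): beam 1 = 0.5774 ≠ 3.6235 ✗
  (4.5, 2.5, 105°): beam 1 = 1.5529 ≠ 3.6235 ✗
  (5.5, 5.5, 285°): beam 1 = 4.6587 ≠ 3.6235 ✗
  (4.5, 6.5, 15°): beam 1 = 5.6940 ≠ 3.6235 ✗
  …
  (3.5, 5.5, 165°): r_1=3.6235, r_2=4.0415, r_3=2.5882, r_4=2.8868, r_5=2.5882 — all match ✓
Only this pose fits every beam.

(x, y, θ) = (3.5, 5.5, 165°)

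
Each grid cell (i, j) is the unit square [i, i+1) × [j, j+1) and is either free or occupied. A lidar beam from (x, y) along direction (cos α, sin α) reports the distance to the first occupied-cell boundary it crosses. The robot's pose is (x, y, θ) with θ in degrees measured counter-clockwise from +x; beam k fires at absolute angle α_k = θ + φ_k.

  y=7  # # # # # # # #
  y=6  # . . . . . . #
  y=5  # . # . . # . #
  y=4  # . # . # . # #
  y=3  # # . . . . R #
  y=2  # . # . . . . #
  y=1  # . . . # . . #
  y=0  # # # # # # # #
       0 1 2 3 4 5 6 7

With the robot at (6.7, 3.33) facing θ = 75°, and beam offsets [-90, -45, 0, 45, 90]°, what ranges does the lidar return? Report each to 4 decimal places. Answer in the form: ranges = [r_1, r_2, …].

beam 1: φ=-90°, α=345°
  dir = (cos 345°, sin 345°) = (0.9659, -0.2588); from cell (6,3)
  next x-line at t=0.3106, next y-line at t=1.2750; Δt_x=1.0353, Δt_y=3.8637
    x: enter (7,3) at t=0.3106 ← occupied
  → r_1 = 0.3106
beam 2: φ=-45°, α=30°
  dir = (cos 30°, sin 30°) = (0.8660, 0.5000); from cell (6,3)
  next x-line at t=0.3464, next y-line at t=1.3400; Δt_x=1.1547, Δt_y=2.0000
    x: enter (7,3) at t=0.3464 ← occupied
  → r_2 = 0.3464
beam 3: φ=0°, α=75°
  dir = (cos 75°, sin 75°) = (0.2588, 0.9659); from cell (6,3)
  next x-line at t=1.1591, next y-line at t=0.6936; Δt_x=3.8637, Δt_y=1.0353
    y: enter (6,4) at t=0.6936 ← occupied
  → r_3 = 0.6936
beam 4: φ=45°, α=120°
  dir = (cos 120°, sin 120°) = (-0.5000, 0.8660); from cell (6,3)
  next x-line at t=1.4000, next y-line at t=0.7736; Δt_x=2.0000, Δt_y=1.1547
    y: enter (6,4) at t=0.7736 ← occupied
  → r_4 = 0.7736
beam 5: φ=90°, α=165°
  dir = (cos 165°, sin 165°) = (-0.9659, 0.2588); from cell (6,3)
  next x-line at t=0.7247, next y-line at t=2.5887; Δt_x=1.0353, Δt_y=3.8637
    x: enter (5,3) at t=0.7247
    x: enter (4,3) at t=1.7600
    y: enter (4,4) at t=2.5887 ← occupied
  → r_5 = 2.5887

ranges = [0.3106, 0.3464, 0.6936, 0.7736, 2.5887]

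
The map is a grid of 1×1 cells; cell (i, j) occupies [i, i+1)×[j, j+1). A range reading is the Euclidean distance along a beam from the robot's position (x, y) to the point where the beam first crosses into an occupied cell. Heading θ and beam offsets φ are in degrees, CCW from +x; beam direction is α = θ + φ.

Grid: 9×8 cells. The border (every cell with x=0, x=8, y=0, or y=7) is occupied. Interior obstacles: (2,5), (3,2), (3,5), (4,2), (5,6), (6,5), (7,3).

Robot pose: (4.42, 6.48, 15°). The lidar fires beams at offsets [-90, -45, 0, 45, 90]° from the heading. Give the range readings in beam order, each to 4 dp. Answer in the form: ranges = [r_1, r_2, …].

beam 1: φ=-90°, α=285°
  dir = (cos 285°, sin 285°) = (0.2588, -0.9659); from cell (4,6)
  next x-line at t=2.2409, next y-line at t=0.4969; Δt_x=3.8637, Δt_y=1.0353
    y: enter (4,5) at t=0.4969
    y: enter (4,4) at t=1.5322
    x: enter (5,4) at t=2.2409
    y: enter (5,3) at t=2.5675
    y: enter (5,2) at t=3.6028
    y: enter (5,1) at t=4.6380
    y: enter (5,0) at t=5.6733 ← occupied
  → r_1 = 5.6733
beam 2: φ=-45°, α=330°
  dir = (cos 330°, sin 330°) = (0.8660, -0.5000); from cell (4,6)
  next x-line at t=0.6697, next y-line at t=0.9600; Δt_x=1.1547, Δt_y=2.0000
    x: enter (5,6) at t=0.6697 ← occupied
  → r_2 = 0.6697
beam 3: φ=0°, α=15°
  dir = (cos 15°, sin 15°) = (0.9659, 0.2588); from cell (4,6)
  next x-line at t=0.6005, next y-line at t=2.0091; Δt_x=1.0353, Δt_y=3.8637
    x: enter (5,6) at t=0.6005 ← occupied
  → r_3 = 0.6005
beam 4: φ=45°, α=60°
  dir = (cos 60°, sin 60°) = (0.5000, 0.8660); from cell (4,6)
  next x-line at t=1.1600, next y-line at t=0.6004; Δt_x=2.0000, Δt_y=1.1547
    y: enter (4,7) at t=0.6004 ← occupied
  → r_4 = 0.6004
beam 5: φ=90°, α=105°
  dir = (cos 105°, sin 105°) = (-0.2588, 0.9659); from cell (4,6)
  next x-line at t=1.6228, next y-line at t=0.5383; Δt_x=3.8637, Δt_y=1.0353
    y: enter (4,7) at t=0.5383 ← occupied
  → r_5 = 0.5383

ranges = [5.6733, 0.6697, 0.6005, 0.6004, 0.5383]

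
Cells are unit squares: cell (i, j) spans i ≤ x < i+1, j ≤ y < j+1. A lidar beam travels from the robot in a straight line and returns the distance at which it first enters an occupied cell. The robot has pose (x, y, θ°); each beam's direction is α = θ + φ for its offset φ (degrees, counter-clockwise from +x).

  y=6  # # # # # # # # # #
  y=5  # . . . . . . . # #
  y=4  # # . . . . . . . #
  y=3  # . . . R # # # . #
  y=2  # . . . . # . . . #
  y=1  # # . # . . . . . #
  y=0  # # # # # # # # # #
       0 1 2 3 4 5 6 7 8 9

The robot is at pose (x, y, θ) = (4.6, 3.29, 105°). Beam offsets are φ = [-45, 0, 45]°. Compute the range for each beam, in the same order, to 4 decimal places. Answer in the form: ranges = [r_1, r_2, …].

beam 1: φ=-45°, α=60°
  dir = (cos 60°, sin 60°) = (0.5000, 0.8660); from cell (4,3)
  next x-line at t=0.8000, next y-line at t=0.8198; Δt_x=2.0000, Δt_y=1.1547
    x: enter (5,3) at t=0.8000 ← occupied
  → r_1 = 0.8000
beam 2: φ=0°, α=105°
  dir = (cos 105°, sin 105°) = (-0.2588, 0.9659); from cell (4,3)
  next x-line at t=2.3182, next y-line at t=0.7350; Δt_x=3.8637, Δt_y=1.0353
    y: enter (4,4) at t=0.7350
    y: enter (4,5) at t=1.7703
    x: enter (3,5) at t=2.3182
    y: enter (3,6) at t=2.8056 ← occupied
  → r_2 = 2.8056
beam 3: φ=45°, α=150°
  dir = (cos 150°, sin 150°) = (-0.8660, 0.5000); from cell (4,3)
  next x-line at t=0.6928, next y-line at t=1.4200; Δt_x=1.1547, Δt_y=2.0000
    x: enter (3,3) at t=0.6928
    y: enter (3,4) at t=1.4200
    x: enter (2,4) at t=1.8475
    x: enter (1,4) at t=3.0022 ← occupied
  → r_3 = 3.0022

ranges = [0.8000, 2.8056, 3.0022]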